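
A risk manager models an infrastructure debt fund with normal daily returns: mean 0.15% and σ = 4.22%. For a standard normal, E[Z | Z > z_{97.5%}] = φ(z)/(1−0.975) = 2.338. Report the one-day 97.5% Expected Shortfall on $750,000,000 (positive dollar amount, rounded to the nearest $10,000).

ES = −(0.15%) + 4.22% × 2.338 = 9.716%.
On $750,000,000: 0.09716 × $750,000,000 = $72,870,000.

$72,870,000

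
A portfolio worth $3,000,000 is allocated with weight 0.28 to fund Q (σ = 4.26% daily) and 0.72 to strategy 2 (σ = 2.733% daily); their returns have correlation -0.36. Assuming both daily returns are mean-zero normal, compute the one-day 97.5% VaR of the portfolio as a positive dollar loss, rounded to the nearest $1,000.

σ_p² = 0.28²·4.26² + 0.72²·2.733² + 2·-0.36·0.28·0.72·4.26·2.733 = 3.6049 (%²).
σ_p = √3.6049 = 1.899%.
At 97.5%, z = 1.960.
VaR = 1.960 × 1.899% = 3.722%; on $3,000,000 that is $111,660.

$112,000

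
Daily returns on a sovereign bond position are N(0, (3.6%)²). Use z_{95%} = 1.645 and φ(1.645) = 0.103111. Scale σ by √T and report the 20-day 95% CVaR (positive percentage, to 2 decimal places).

σ_{20d} = 3.6% × √20 = 16.100%.
ES multiplier = φ(z)/(1−α) = 0.103111/0.05 = 2.062.
ES = 16.100% × 2.062 = 33.198%.

33.20%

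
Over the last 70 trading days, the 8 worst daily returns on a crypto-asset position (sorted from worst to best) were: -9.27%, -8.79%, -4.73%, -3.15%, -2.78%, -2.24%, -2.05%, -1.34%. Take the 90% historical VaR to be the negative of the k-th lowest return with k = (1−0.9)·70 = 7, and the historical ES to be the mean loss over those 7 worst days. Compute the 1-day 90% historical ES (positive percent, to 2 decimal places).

4.72%

The 7 worst returns sum to -33.01%.
ES = −(-33.01%) / 7 = 4.7157…% ≈ 4.72%.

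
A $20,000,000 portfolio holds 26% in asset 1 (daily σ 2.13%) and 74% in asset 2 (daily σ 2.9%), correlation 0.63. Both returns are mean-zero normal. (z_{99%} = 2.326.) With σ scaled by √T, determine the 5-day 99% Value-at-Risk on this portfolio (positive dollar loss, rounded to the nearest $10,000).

σ_p = √(0.26²·2.13² + 0.74²·2.9² + 2·0.63·0.26·0.74·2.13·2.9) = 2.532%.
σ_{5d} = 2.532% × √5 = 5.662%.
VaR = 2.326 × 5.662% = 13.170%; on $20,000,000 that is $2,634,000.

$2,630,000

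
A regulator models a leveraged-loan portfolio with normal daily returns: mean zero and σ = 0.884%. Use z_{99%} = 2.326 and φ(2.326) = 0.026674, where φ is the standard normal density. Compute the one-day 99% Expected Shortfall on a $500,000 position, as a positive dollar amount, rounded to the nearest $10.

Tail multiplier: φ(z)/(1−α) = 0.026674 / 0.01 = 2.667.
ES = 0.884% × 2.667 = 2.358%.
On $500,000: 0.02358 × $500,000 = $11,790.

$11,790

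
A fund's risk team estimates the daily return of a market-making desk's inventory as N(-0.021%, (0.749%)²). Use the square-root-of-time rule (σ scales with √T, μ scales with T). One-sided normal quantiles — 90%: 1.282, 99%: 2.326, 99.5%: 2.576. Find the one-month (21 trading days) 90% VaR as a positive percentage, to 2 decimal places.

σ_{21d} = 0.749% × √21 = 3.432%; μ_{21d} = 21 × -0.021% = -0.441%.
VaR = −(-0.441%) + 1.282 × 3.432% = 4.841%.

4.84%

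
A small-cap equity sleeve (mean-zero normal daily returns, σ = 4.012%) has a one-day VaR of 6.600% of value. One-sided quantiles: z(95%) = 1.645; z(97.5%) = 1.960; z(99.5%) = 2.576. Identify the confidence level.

Implied z = VaR/σ = 6.600 / 4.012 = 1.645.
This matches z(95%) = 1.645.

95%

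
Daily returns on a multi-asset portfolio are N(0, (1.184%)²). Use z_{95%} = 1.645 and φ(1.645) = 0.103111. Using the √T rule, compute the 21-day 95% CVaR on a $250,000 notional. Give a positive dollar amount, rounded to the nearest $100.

$28,000

σ_{21d} = 1.184% × √21 = 5.426%.
ES multiplier = φ(z)/(1−α) = 0.103111/0.05 = 2.062.
ES = 5.426% × 2.062 = 11.188%; on $250,000: $27,970.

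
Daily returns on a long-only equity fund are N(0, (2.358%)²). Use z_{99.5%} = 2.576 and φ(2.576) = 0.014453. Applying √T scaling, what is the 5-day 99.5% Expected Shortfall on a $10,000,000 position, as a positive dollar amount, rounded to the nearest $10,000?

$1,520,000

σ_{5d} = 2.358% × √5 = 5.273%.
ES multiplier = φ(z)/(1−α) = 0.014453/0.005 = 2.891.
ES = 5.273% × 2.891 = 15.244%; on $10,000,000: $1,524,400.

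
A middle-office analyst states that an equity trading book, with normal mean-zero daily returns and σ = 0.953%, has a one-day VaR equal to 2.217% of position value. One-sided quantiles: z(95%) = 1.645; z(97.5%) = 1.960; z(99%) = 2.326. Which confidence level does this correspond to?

Implied z = VaR/σ = 2.217 / 0.953 = 2.326.
This matches z(99%) = 2.326.

99%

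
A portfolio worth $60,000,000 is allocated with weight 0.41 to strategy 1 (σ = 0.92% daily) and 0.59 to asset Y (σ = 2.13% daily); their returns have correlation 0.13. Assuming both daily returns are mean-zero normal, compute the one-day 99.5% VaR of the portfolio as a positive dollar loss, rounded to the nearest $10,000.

$2,100,000

σ_p² = 0.41²·0.92² + 0.59²·2.13² + 2·0.13·0.41·0.59·0.92·2.13 = 1.8448 (%²).
σ_p = √1.8448 = 1.358%.
At 99.5%, z = 2.576.
VaR = 2.576 × 1.358% = 3.498%; on $60,000,000 that is $2,098,800.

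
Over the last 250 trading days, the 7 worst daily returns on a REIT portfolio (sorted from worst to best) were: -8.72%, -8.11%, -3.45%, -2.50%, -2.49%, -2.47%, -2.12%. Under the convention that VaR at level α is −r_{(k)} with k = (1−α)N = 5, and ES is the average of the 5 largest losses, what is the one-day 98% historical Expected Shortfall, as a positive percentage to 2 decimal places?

5.05%

The 5 worst returns sum to -25.27%.
ES = −(-25.27%) / 5 = 5.054% ≈ 5.05%.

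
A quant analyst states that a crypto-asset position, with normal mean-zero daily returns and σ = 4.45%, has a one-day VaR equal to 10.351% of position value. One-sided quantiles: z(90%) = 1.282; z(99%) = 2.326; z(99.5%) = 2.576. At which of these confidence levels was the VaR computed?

Implied z = VaR/σ = 10.351 / 4.45 = 2.326.
This matches z(99%) = 2.326.

99%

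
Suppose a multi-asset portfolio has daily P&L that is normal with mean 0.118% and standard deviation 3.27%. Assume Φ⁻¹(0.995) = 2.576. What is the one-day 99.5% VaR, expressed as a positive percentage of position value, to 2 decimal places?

VaR = −μ + z·σ = −(0.118%) + 2.576 × 3.27% = 8.306%.

8.31%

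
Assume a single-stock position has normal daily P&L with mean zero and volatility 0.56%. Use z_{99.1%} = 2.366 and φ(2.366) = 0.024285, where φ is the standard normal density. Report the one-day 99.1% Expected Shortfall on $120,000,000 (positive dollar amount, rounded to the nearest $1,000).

$1,813,000

Tail multiplier: φ(z)/(1−α) = 0.024285 / 0.009 = 2.698.
ES = 0.56% × 2.698 = 1.511%.
On $120,000,000: 0.01511 × $120,000,000 = $1,813,200.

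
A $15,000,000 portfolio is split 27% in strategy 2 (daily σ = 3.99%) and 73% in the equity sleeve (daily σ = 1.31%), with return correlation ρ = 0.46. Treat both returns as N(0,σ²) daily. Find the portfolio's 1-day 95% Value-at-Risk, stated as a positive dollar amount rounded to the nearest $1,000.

σ_p² = 0.27²·3.99² + 0.73²·1.31² + 2·0.46·0.27·0.73·3.99·1.31 = 3.0229 (%²).
σ_p = √3.0229 = 1.739%.
At 95%, z = 1.645.
VaR = 1.645 × 1.739% = 2.861%; on $15,000,000 that is $429,150.

$429,000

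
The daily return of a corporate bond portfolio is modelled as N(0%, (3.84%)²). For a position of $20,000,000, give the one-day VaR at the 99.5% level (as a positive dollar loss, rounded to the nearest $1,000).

$1,978,000

At 99.5% one-sided, z = 2.576.
VaR = z·σ = 2.576 × 3.84% = 9.892%.
On $20,000,000: 0.09892 × $20,000,000 = $1,978,400.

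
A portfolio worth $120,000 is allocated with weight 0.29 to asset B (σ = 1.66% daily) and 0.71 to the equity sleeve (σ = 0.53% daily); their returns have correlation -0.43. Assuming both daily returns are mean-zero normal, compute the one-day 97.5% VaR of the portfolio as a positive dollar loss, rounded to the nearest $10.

σ_p² = 0.29²·1.66² + 0.71²·0.53² + 2·-0.43·0.29·0.71·1.66·0.53 = 0.2176 (%²).
σ_p = √0.2176 = 0.466%.
At 97.5%, z = 1.960.
VaR = 1.960 × 0.466% = 0.913%; on $120,000 that is $1,096.

$1,100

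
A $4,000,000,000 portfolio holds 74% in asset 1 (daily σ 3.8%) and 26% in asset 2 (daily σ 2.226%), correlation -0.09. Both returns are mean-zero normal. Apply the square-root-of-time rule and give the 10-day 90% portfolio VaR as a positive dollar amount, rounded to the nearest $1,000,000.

$457,000,000

σ_p = √(0.74²·3.8² + 0.26²·2.226² + 2·-0.09·0.74·0.26·3.8·2.226) = 2.819%.
σ_{10d} = 2.819% × √10 = 8.914%.
z(90%) = 1.282.
VaR = 1.282 × 8.914% = 11.428%; on $4,000,000,000 that is $457,120,000.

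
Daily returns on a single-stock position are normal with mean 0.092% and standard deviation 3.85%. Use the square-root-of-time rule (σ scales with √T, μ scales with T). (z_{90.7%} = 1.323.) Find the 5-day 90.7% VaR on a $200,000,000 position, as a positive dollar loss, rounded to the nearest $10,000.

σ_{5d} = 3.85% × √5 = 8.609%; μ_{5d} = 5 × 0.092% = 0.460%.
VaR = −(0.460%) + 1.323 × 8.609% = 10.930%.
On $200,000,000: 0.10930 × $200,000,000 = $21,860,000.

$21,860,000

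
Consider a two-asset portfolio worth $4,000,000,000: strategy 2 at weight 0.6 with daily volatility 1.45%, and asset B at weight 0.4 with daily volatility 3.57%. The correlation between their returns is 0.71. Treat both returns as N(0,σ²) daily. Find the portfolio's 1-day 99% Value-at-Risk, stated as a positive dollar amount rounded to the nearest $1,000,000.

σ_p² = 0.6²·1.45² + 0.4²·3.57² + 2·0.71·0.6·0.4·1.45·3.57 = 4.5602 (%²).
σ_p = √4.5602 = 2.135%.
At 99%, z = 2.326.
VaR = 2.326 × 2.135% = 4.966%; on $4,000,000,000 that is $198,640,000.

$199,000,000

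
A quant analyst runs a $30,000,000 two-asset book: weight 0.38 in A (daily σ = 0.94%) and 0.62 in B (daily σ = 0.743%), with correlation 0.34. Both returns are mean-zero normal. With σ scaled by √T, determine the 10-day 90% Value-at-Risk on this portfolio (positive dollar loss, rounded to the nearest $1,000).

σ_p = √(0.38²·0.94² + 0.62²·0.743² + 2·0.34·0.38·0.62·0.94·0.743) = 0.672%.
σ_{10d} = 0.672% × √10 = 2.125%.
z(90%) = 1.282.
VaR = 1.282 × 2.125% = 2.724%; on $30,000,000 that is $817,200.

$817,000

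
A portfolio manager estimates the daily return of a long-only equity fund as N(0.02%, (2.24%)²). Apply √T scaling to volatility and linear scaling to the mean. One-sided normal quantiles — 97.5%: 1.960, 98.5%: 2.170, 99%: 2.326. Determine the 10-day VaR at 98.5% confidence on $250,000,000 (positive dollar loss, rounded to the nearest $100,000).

$37,900,000

σ_{10d} = 2.24% × √10 = 7.084%; μ_{10d} = 10 × 0.02% = 0.200%.
VaR = −(0.200%) + 2.170 × 7.084% = 15.172%.
On $250,000,000: 0.15172 × $250,000,000 = $37,930,000.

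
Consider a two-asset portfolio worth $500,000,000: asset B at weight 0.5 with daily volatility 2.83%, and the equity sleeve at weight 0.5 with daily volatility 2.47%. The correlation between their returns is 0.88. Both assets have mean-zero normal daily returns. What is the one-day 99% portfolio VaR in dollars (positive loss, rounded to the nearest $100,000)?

σ_p² = 0.5²·2.83² + 0.5²·2.47² + 2·0.88·0.5·0.5·2.83·2.47 = 6.6031 (%²).
σ_p = √6.6031 = 2.570%.
At 99%, z = 2.326.
VaR = 2.326 × 2.570% = 5.978%; on $500,000,000 that is $29,890,000.

$29,900,000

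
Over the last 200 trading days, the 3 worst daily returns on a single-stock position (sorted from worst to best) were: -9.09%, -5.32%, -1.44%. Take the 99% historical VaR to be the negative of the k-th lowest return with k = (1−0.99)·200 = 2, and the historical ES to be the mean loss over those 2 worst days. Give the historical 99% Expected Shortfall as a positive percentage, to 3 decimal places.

7.205%

The 2 worst returns sum to -14.41%.
ES = −(-14.41%) / 2 = 7.205%.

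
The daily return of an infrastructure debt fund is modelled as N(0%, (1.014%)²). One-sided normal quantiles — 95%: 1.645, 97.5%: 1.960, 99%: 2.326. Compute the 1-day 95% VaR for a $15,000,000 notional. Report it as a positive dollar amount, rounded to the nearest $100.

$250,200

VaR = z·σ = 1.645 × 1.014% = 1.668%.
On $15,000,000: 0.01668 × $15,000,000 = $250,200.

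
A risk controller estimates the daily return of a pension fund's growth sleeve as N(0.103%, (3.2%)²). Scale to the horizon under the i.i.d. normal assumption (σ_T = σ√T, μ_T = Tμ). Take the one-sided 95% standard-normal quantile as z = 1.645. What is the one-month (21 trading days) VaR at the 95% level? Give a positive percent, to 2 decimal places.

σ_{21d} = 3.2% × √21 = 14.664%; μ_{21d} = 21 × 0.103% = 2.163%.
VaR = −(2.163%) + 1.645 × 14.664% = 21.959%.

21.96%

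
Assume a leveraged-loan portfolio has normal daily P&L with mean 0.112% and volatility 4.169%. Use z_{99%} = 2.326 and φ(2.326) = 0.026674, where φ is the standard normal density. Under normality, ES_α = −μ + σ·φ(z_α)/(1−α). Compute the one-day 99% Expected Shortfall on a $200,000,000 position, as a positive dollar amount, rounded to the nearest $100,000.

Tail multiplier: φ(z)/(1−α) = 0.026674 / 0.01 = 2.667.
ES = −(0.112%) + 4.169% × 2.667 = 11.007%.
On $200,000,000: 0.11007 × $200,000,000 = $22,014,000.

$22,000,000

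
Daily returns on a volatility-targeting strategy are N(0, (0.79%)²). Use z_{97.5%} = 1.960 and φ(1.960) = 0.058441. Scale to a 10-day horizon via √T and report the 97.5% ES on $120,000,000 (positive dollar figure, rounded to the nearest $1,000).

$7,008,000

σ_{10d} = 0.79% × √10 = 2.498%.
ES multiplier = φ(z)/(1−α) = 0.058441/0.025 = 2.338.
ES = 2.498% × 2.338 = 5.840%; on $120,000,000: $7,008,000.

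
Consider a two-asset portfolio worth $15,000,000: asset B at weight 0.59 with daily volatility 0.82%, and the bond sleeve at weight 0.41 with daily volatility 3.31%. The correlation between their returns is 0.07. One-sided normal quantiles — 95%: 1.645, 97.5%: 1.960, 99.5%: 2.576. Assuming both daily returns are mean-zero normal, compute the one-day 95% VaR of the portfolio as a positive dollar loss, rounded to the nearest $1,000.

σ_p² = 0.59²·0.82² + 0.41²·3.31² + 2·0.07·0.59·0.41·0.82·3.31 = 2.1677 (%²).
σ_p = √2.1677 = 1.472%.
VaR = 1.645 × 1.472% = 2.421%; on $15,000,000 that is $363,150.

$363,000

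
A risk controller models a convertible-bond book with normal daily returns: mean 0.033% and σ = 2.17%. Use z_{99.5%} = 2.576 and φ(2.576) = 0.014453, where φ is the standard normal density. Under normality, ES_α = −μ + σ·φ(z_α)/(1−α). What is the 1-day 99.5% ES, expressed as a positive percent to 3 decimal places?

Tail multiplier: φ(z)/(1−α) = 0.014453 / 0.005 = 2.891.
ES = −(0.033%) + 2.17% × 2.891 = 6.240%.

6.240%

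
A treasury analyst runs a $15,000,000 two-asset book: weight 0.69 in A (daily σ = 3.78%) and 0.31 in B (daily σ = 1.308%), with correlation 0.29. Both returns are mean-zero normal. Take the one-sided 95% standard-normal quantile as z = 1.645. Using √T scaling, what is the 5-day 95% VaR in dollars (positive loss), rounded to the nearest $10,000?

σ_p = √(0.69²·3.78² + 0.31²·1.308² + 2·0.29·0.69·0.31·3.78·1.308) = 2.753%.
σ_{5d} = 2.753% × √5 = 6.156%.
VaR = 1.645 × 6.156% = 10.127%; on $15,000,000 that is $1,519,050.

$1,520,000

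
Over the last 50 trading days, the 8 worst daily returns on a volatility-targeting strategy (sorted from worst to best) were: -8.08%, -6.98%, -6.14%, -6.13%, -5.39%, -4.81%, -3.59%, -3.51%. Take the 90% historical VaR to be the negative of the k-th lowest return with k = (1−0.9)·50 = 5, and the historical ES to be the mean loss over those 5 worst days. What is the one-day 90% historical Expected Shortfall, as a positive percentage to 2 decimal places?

The 5 worst returns sum to -32.72%.
ES = −(-32.72%) / 5 = 6.544% ≈ 6.54%.

6.54%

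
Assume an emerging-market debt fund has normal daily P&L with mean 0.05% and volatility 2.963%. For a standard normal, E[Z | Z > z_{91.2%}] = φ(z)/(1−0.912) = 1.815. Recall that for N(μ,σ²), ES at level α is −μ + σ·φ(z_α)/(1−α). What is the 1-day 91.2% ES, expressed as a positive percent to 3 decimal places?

ES = −(0.05%) + 2.963% × 1.815 = 5.328%.

5.328%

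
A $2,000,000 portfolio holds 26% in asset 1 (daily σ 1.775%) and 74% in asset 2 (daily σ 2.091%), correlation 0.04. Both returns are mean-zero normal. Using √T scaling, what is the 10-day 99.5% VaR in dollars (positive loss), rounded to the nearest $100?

σ_p = √(0.26²·1.775² + 0.74²·2.091² + 2·0.04·0.26·0.74·1.775·2.091) = 1.632%.
σ_{10d} = 1.632% × √10 = 5.161%.
z(99.5%) = 2.576.
VaR = 2.576 × 5.161% = 13.295%; on $2,000,000 that is $265,900.

$265,900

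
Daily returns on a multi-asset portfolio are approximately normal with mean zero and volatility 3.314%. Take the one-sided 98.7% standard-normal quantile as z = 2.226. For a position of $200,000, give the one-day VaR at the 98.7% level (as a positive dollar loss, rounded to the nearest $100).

VaR = z·σ = 2.226 × 3.314% = 7.377%.
On $200,000: 0.07377 × $200,000 = $14,754.

$14,800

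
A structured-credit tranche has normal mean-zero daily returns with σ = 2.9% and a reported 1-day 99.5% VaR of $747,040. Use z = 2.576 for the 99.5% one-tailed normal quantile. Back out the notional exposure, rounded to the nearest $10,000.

$10,000,000

VaR as a fraction of value: z·σ = 2.576 × 2.9% = 7.4704%.
Position = $747,040 / 0.074704 = $10,000,000.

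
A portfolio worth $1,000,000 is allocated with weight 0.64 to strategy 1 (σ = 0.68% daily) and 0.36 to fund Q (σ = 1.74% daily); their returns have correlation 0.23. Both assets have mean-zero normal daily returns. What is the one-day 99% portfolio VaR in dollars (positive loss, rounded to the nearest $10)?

σ_p² = 0.64²·0.68² + 0.36²·1.74² + 2·0.23·0.64·0.36·0.68·1.74 = 0.7072 (%²).
σ_p = √0.7072 = 0.841%.
At 99%, z = 2.326.
VaR = 2.326 × 0.841% = 1.956%; on $1,000,000 that is $19,560.

$19,560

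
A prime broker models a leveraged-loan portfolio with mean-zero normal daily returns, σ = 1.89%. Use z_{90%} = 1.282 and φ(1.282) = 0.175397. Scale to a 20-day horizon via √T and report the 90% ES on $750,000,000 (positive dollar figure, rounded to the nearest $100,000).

$111,200,000

σ_{20d} = 1.89% × √20 = 8.452%.
ES multiplier = φ(z)/(1−α) = 0.175397/0.1 = 1.754.
ES = 8.452% × 1.754 = 14.825%; on $750,000,000: $111,187,500.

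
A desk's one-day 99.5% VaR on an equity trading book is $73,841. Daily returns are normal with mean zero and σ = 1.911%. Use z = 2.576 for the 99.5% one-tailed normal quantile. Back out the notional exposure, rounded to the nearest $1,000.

VaR as a fraction of value: z·σ = 2.576 × 1.911% = 4.92274%.
Position = $73,841 / 0.0492274 = $1,499,999.

$1,500,000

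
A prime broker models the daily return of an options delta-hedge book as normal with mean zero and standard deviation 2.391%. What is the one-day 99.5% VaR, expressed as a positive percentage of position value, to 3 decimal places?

6.159%

At 99.5% one-sided, z = 2.576.
VaR = z·σ = 2.576 × 2.391% = 6.159%.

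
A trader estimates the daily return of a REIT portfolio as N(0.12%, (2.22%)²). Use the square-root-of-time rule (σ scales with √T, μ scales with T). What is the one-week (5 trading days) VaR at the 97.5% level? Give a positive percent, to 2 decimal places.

9.13%

At 97.5%, z = 1.960.
σ_{5d} = 2.22% × √5 = 4.964%; μ_{5d} = 5 × 0.12% = 0.600%.
VaR = −(0.600%) + 1.960 × 4.964% = 9.129%.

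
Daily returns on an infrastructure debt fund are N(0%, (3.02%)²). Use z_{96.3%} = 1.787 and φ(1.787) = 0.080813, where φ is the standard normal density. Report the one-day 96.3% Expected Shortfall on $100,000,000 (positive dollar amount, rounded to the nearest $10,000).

Tail multiplier: φ(z)/(1−α) = 0.080813 / 0.037 = 2.184.
ES = 3.02% × 2.184 = 6.596%.
On $100,000,000: 0.06596 × $100,000,000 = $6,596,000.

$6,600,000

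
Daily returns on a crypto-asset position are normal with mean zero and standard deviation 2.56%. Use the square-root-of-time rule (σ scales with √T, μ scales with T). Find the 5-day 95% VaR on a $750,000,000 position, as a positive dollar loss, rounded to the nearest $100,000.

$70,600,000

At 95%, z = 1.645.
σ_{5d} = 2.56% × √5 = 5.724%.
VaR = 1.645 × 5.724% = 9.416%.
On $750,000,000: 0.09416 × $750,000,000 = $70,620,000.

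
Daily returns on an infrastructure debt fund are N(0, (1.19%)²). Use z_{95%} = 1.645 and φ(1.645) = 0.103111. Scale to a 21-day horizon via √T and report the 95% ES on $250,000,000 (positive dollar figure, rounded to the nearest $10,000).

σ_{21d} = 1.19% × √21 = 5.453%.
ES multiplier = φ(z)/(1−α) = 0.103111/0.05 = 2.062.
ES = 5.453% × 2.062 = 11.244%; on $250,000,000: $28,110,000.

$28,110,000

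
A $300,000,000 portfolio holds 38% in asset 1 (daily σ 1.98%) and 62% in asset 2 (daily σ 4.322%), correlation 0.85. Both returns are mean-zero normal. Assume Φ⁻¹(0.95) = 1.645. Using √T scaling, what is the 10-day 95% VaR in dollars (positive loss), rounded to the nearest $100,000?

σ_p = √(0.38²·1.98² + 0.62²·4.322² + 2·0.85·0.38·0.62·1.98·4.322) = 3.343%.
σ_{10d} = 3.343% × √10 = 10.571%.
VaR = 1.645 × 10.571% = 17.389%; on $300,000,000 that is $52,167,000.

$52,200,000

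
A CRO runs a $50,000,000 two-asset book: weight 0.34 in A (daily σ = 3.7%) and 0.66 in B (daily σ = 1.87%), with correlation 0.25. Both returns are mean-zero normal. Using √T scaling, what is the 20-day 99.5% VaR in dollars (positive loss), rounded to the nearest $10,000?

σ_p = √(0.34²·3.7² + 0.66²·1.87² + 2·0.25·0.34·0.66·3.7·1.87) = 1.970%.
σ_{20d} = 1.970% × √20 = 8.810%.
z(99.5%) = 2.576.
VaR = 2.576 × 8.810% = 22.695%; on $50,000,000 that is $11,347,500.

$11,350,000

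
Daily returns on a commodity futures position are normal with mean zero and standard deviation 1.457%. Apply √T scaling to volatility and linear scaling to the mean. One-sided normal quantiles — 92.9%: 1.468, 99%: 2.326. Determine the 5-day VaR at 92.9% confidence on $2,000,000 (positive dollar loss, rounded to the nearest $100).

$95,700

σ_{5d} = 1.457% × √5 = 3.258%.
VaR = 1.468 × 3.258% = 4.783%.
On $2,000,000: 0.04783 × $2,000,000 = $95,660.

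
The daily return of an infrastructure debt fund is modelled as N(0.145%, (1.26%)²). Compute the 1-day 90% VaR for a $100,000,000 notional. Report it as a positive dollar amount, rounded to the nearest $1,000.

$1,470,000

At 90% one-sided, z = 1.282.
VaR = −μ + z·σ = −(0.145%) + 1.282 × 1.26% = 1.470%.
On $100,000,000: 0.01470 × $100,000,000 = $1,470,000.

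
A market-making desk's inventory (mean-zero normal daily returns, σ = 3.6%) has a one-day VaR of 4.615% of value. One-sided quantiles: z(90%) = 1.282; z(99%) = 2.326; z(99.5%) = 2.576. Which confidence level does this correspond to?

Implied z = VaR/σ = 4.615 / 3.6 = 1.282.
This matches z(90%) = 1.282.

90%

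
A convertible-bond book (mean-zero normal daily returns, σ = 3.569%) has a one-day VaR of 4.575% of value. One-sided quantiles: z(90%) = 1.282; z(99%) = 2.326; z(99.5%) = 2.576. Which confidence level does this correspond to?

90%

Implied z = VaR/σ = 4.575 / 3.569 = 1.282.
This matches z(90%) = 1.282.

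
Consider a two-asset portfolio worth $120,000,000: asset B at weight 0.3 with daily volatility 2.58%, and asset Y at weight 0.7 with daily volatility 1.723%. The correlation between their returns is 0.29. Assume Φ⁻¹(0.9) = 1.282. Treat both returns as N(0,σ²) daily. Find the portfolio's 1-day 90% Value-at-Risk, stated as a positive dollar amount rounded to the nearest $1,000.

$2,478,000

σ_p² = 0.3²·2.58² + 0.7²·1.723² + 2·0.29·0.3·0.7·2.58·1.723 = 2.5952 (%²).
σ_p = √2.5952 = 1.611%.
VaR = 1.282 × 1.611% = 2.065%; on $120,000,000 that is $2,478,000.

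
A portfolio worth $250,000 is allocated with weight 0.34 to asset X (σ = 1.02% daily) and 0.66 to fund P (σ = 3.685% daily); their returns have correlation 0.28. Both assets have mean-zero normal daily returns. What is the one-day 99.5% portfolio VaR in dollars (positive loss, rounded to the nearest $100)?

$16,400

σ_p² = 0.34²·1.02² + 0.66²·3.685² + 2·0.28·0.34·0.66·1.02·3.685 = 6.5077 (%²).
σ_p = √6.5077 = 2.551%.
At 99.5%, z = 2.576.
VaR = 2.576 × 2.551% = 6.571%; on $250,000 that is $16,427.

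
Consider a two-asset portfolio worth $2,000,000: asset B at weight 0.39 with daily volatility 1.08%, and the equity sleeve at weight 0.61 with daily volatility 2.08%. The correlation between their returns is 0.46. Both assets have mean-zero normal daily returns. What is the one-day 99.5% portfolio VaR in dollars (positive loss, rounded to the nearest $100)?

$77,800

σ_p² = 0.39²·1.08² + 0.61²·2.08² + 2·0.46·0.39·0.61·1.08·2.08 = 2.2789 (%²).
σ_p = √2.2789 = 1.510%.
At 99.5%, z = 2.576.
VaR = 2.576 × 1.510% = 3.890%; on $2,000,000 that is $77,800.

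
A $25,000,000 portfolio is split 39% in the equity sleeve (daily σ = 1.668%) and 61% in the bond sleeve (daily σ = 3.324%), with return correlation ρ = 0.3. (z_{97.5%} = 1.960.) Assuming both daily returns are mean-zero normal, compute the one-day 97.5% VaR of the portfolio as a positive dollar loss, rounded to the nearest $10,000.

σ_p² = 0.39²·1.668² + 0.61²·3.324² + 2·0.3·0.39·0.61·1.668·3.324 = 5.3259 (%²).
σ_p = √5.3259 = 2.308%.
VaR = 1.960 × 2.308% = 4.524%; on $25,000,000 that is $1,131,000.

$1,130,000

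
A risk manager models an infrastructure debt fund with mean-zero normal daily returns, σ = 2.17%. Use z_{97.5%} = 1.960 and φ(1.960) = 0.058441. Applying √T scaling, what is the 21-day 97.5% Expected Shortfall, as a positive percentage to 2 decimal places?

σ_{21d} = 2.17% × √21 = 9.944%.
ES multiplier = φ(z)/(1−α) = 0.058441/0.025 = 2.338.
ES = 9.944% × 2.338 = 23.249%.

23.25%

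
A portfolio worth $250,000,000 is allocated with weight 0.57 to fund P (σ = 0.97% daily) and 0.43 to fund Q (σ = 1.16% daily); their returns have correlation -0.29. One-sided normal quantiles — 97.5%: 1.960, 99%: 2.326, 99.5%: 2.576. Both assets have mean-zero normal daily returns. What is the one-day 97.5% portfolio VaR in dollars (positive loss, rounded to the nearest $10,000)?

σ_p² = 0.57²·0.97² + 0.43²·1.16² + 2·-0.29·0.57·0.43·0.97·1.16 = 0.3945 (%²).
σ_p = √0.3945 = 0.628%.
VaR = 1.960 × 0.628% = 1.231%; on $250,000,000 that is $3,077,500.

$3,080,000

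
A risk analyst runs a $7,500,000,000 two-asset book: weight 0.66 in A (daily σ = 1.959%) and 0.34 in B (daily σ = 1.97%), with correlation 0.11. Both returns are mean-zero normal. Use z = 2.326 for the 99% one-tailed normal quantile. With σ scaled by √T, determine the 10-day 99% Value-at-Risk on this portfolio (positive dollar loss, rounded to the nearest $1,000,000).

σ_p = √(0.66²·1.959² + 0.34²·1.97² + 2·0.11·0.66·0.34·1.959·1.97) = 1.520%.
σ_{10d} = 1.520% × √10 = 4.807%.
VaR = 2.326 × 4.807% = 11.181%; on $7,500,000,000 that is $838,575,000.

$839,000,000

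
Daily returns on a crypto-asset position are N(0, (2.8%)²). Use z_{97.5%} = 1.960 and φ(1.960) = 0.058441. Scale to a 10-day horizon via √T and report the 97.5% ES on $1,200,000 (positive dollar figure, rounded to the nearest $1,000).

σ_{10d} = 2.8% × √10 = 8.854%.
ES multiplier = φ(z)/(1−α) = 0.058441/0.025 = 2.338.
ES = 8.854% × 2.338 = 20.701%; on $1,200,000: $248,412.

$248,000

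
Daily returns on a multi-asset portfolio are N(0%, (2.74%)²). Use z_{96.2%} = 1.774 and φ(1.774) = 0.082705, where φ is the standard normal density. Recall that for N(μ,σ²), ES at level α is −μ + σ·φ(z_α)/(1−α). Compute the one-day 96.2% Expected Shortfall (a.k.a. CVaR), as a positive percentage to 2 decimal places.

5.96%

Tail multiplier: φ(z)/(1−α) = 0.082705 / 0.038 = 2.176.
ES = 2.74% × 2.176 = 5.962%.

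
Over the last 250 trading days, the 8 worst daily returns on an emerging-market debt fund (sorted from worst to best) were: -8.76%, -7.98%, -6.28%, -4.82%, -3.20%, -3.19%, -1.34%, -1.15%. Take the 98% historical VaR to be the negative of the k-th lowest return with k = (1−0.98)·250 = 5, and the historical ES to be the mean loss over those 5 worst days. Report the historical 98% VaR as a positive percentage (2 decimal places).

3.20%

k = 5; the 5th lowest return is -3.20%, so VaR = 3.20%.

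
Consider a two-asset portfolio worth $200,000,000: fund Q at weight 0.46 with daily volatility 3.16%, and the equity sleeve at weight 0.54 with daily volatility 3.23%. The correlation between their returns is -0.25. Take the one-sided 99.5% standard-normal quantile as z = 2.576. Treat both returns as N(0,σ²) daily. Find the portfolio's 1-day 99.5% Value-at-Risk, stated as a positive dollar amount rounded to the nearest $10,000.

σ_p² = 0.46²·3.16² + 0.54²·3.23² + 2·-0.25·0.46·0.54·3.16·3.23 = 3.8875 (%²).
σ_p = √3.8875 = 1.972%.
VaR = 2.576 × 1.972% = 5.080%; on $200,000,000 that is $10,160,000.

$10,160,000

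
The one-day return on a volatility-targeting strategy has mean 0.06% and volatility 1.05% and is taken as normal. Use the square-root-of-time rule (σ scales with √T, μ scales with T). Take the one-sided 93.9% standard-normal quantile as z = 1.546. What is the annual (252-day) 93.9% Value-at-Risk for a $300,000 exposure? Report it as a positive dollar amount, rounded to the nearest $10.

$31,950

σ_{252d} = 1.05% × √252 = 16.668%; μ_{252d} = 252 × 0.06% = 15.120%.
VaR = −(15.120%) + 1.546 × 16.668% = 10.649%.
On $300,000: 0.10649 × $300,000 = $31,947.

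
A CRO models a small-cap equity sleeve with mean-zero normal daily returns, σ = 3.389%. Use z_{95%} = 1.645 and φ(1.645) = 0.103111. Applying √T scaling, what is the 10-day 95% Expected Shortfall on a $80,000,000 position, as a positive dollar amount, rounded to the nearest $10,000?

σ_{10d} = 3.389% × √10 = 10.717%.
ES multiplier = φ(z)/(1−α) = 0.103111/0.05 = 2.062.
ES = 10.717% × 2.062 = 22.098%; on $80,000,000: $17,678,400.

$17,680,000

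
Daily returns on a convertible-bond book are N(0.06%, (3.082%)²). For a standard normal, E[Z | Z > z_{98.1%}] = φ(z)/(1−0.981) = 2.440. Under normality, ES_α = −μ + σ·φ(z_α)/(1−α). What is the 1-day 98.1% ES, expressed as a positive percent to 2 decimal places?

ES = −(0.06%) + 3.082% × 2.440 = 7.460%.

7.46%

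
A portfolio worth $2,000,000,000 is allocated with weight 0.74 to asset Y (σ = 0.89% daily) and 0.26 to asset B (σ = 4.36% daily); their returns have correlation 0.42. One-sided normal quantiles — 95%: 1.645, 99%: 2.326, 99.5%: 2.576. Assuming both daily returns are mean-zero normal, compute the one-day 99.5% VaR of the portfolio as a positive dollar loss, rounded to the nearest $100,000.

σ_p² = 0.74²·0.89² + 0.26²·4.36² + 2·0.42·0.74·0.26·0.89·4.36 = 2.3459 (%²).
σ_p = √2.3459 = 1.532%.
VaR = 2.576 × 1.532% = 3.946%; on $2,000,000,000 that is $78,920,000.

$78,900,000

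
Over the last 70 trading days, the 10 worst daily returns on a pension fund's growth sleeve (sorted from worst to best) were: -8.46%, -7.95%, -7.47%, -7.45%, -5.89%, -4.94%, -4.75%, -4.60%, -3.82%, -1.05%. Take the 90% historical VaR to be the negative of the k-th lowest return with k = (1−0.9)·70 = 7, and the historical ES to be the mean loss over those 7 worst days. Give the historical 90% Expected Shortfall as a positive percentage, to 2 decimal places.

The 7 worst returns sum to -46.91%.
ES = −(-46.91%) / 7 = 6.7014…% ≈ 6.70%.

6.70%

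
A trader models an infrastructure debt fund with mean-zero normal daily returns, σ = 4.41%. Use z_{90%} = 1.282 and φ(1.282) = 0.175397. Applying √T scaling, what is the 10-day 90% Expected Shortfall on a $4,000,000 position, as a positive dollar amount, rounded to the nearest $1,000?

$978,000

σ_{10d} = 4.41% × √10 = 13.946%.
ES multiplier = φ(z)/(1−α) = 0.175397/0.1 = 1.754.
ES = 13.946% × 1.754 = 24.461%; on $4,000,000: $978,440.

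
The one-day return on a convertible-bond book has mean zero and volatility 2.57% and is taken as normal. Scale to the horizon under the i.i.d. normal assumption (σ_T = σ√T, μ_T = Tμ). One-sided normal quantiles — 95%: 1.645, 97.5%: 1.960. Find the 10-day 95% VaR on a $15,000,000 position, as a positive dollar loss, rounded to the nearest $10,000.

σ_{10d} = 2.57% × √10 = 8.127%.
VaR = 1.645 × 8.127% = 13.369%.
On $15,000,000: 0.13369 × $15,000,000 = $2,005,350.

$2,010,000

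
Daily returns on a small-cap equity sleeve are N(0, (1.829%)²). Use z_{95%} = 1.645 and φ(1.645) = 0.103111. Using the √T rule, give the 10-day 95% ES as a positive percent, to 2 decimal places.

11.93%

σ_{10d} = 1.829% × √10 = 5.784%.
ES multiplier = φ(z)/(1−α) = 0.103111/0.05 = 2.062.
ES = 5.784% × 2.062 = 11.927%.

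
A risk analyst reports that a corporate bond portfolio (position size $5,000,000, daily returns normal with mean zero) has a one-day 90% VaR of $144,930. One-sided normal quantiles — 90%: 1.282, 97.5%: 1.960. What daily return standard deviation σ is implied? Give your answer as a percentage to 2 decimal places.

VaR as a fraction: $144,930 / $5,000,000 = 2.899%.
σ = VaR / z = 2.899% / 1.282 = 2.261%.

2.26%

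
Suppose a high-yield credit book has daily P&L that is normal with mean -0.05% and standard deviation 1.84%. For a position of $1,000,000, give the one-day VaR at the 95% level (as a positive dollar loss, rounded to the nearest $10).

$30,770

At 95% one-sided, z = 1.645.
VaR = −μ + z·σ = −(-0.05%) + 1.645 × 1.84% = 3.077%.
On $1,000,000: 0.03077 × $1,000,000 = $30,770.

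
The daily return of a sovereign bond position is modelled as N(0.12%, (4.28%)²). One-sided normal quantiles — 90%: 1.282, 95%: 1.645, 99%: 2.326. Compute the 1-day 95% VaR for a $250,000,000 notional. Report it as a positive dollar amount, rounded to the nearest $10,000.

VaR = −μ + z·σ = −(0.12%) + 1.645 × 4.28% = 6.921%.
On $250,000,000: 0.06921 × $250,000,000 = $17,302,500.

$17,300,000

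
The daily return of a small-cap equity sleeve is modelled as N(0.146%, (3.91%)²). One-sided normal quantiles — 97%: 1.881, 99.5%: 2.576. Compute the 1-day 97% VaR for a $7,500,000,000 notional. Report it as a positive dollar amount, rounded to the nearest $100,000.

$540,700,000

VaR = −μ + z·σ = −(0.146%) + 1.881 × 3.91% = 7.209%.
On $7,500,000,000: 0.07209 × $7,500,000,000 = $540,675,000.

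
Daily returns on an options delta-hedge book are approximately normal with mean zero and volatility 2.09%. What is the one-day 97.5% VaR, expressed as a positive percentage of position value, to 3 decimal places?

4.096%

At 97.5% one-sided, z = 1.960.
VaR = z·σ = 1.960 × 2.09% = 4.096%.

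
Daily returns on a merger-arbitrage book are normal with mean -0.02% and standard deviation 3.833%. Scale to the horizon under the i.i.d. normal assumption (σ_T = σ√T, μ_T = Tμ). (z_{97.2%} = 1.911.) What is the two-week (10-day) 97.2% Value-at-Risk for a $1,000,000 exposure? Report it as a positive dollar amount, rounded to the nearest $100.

$233,600

σ_{10d} = 3.833% × √10 = 12.121%; μ_{10d} = 10 × -0.02% = -0.200%.
VaR = −(-0.200%) + 1.911 × 12.121% = 23.363%.
On $1,000,000: 0.23363 × $1,000,000 = $233,630.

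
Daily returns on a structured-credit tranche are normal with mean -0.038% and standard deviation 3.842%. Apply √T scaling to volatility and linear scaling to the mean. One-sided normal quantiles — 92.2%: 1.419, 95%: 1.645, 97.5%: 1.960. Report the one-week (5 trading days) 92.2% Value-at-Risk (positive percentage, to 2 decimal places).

12.38%

σ_{5d} = 3.842% × √5 = 8.591%; μ_{5d} = 5 × -0.038% = -0.190%.
VaR = −(-0.190%) + 1.419 × 8.591% = 12.381%.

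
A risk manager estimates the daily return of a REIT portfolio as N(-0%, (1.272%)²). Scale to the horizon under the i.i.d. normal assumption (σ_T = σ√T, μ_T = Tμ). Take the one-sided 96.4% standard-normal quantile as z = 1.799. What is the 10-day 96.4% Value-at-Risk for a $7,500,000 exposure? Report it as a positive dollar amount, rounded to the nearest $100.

$542,700

σ_{10d} = 1.272% × √10 = 4.022%.
VaR = 1.799 × 4.022% = 7.236%.
On $7,500,000: 0.07236 × $7,500,000 = $542,700.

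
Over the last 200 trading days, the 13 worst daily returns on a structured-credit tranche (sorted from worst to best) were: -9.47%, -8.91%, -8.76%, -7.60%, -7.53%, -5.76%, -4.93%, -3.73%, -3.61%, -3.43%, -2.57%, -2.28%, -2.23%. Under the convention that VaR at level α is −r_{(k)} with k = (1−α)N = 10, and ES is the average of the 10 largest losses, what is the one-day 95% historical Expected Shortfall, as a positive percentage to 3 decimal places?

The 10 worst returns sum to -63.73%.
ES = −(-63.73%) / 10 = 6.373%.

6.373%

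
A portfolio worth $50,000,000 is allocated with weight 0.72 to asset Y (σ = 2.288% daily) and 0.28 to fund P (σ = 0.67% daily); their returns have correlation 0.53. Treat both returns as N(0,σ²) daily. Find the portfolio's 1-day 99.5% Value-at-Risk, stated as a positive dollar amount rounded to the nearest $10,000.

σ_p² = 0.72²·2.288² + 0.28²·0.67² + 2·0.53·0.72·0.28·2.288·0.67 = 3.0766 (%²).
σ_p = √3.0766 = 1.754%.
At 99.5%, z = 2.576.
VaR = 2.576 × 1.754% = 4.518%; on $50,000,000 that is $2,259,000.

$2,260,000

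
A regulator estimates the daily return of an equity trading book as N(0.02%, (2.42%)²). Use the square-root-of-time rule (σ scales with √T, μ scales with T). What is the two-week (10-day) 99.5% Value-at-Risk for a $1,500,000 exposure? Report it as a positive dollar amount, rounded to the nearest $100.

$292,700

At 99.5%, z = 2.576.
σ_{10d} = 2.42% × √10 = 7.653%; μ_{10d} = 10 × 0.02% = 0.200%.
VaR = −(0.200%) + 2.576 × 7.653% = 19.514%.
On $1,500,000: 0.19514 × $1,500,000 = $292,710.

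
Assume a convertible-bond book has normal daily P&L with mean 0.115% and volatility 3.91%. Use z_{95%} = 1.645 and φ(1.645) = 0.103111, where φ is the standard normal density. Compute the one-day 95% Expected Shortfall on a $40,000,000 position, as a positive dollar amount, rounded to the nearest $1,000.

Tail multiplier: φ(z)/(1−α) = 0.103111 / 0.05 = 2.062.
ES = −(0.115%) + 3.91% × 2.062 = 7.947%.
On $40,000,000: 0.07947 × $40,000,000 = $3,178,800.

$3,179,000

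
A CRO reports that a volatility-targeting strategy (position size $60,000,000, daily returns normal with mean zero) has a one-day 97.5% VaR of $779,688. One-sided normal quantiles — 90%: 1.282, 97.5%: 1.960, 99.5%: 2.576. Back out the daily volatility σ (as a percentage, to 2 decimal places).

0.66%

VaR as a fraction: $779,688 / $60,000,000 = 1.299%.
σ = VaR / z = 1.299% / 1.960 = 0.663%.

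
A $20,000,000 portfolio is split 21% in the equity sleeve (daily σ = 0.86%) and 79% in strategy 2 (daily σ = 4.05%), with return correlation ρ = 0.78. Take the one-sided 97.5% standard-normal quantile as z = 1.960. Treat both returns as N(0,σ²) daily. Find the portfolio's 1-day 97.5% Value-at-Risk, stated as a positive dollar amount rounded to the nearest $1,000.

$1,310,000

σ_p² = 0.21²·0.86² + 0.79²·4.05² + 2·0.78·0.21·0.79·0.86·4.05 = 11.1708 (%²).
σ_p = √11.1708 = 3.342%.
VaR = 1.960 × 3.342% = 6.550%; on $20,000,000 that is $1,310,000.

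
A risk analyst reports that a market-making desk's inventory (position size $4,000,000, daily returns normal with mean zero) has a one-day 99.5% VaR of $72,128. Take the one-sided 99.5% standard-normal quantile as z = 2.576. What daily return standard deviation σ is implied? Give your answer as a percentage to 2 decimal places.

0.70%

VaR as a fraction: $72,128 / $4,000,000 = 1.803%.
σ = VaR / z = 1.803% / 2.576 = 0.700%.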